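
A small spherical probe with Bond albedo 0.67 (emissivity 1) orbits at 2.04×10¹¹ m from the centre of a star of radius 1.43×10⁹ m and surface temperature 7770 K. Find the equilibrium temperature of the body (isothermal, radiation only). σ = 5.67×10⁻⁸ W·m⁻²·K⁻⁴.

T ≈ 349 K

The star's surface emits σT_*⁴; at distance d the flux is S = σT_*⁴(R_*/d)².
S = 5.67×10⁻⁸·(7770)⁴·(1.43×10⁹/2.04×10¹¹)² = 10150 W/m².
For an isothermal sphere T⁴ = (1−a)S/(4σ) = 1.478×10¹⁰ K⁴.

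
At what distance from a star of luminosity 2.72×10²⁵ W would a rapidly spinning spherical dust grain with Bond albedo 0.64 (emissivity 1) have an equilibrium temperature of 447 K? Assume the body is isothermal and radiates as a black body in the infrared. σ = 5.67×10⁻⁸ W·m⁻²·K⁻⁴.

For an isothermal black-emitting sphere, (1−a)S·πr² = σ·4πr²·T⁴ ⇒ S = 4σT⁴/(1−a).
S = 4·5.67×10⁻⁸·(447)⁴/0.360 = 25150 W/m².
Flux falls as S = L/(4πd²), so d = √(L/(4πS)) = √(2.72×10²⁵/(4π·25150)).

d ≈ 9.28×10⁹ m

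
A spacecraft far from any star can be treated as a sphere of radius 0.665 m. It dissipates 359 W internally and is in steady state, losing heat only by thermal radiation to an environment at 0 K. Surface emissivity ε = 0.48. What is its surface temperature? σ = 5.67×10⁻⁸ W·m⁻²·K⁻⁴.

T ≈ 221 K

Steady state: internal power = radiated power, P = εσA T⁴.
Radiating area A = 4πr² = 5.557 m².
T⁴ = P/(εσA) = 359/(0.48·5.67×10⁻⁸·5.557) = 2.374×10⁹ K⁴.
T = (2.374×10⁹)^(1/4).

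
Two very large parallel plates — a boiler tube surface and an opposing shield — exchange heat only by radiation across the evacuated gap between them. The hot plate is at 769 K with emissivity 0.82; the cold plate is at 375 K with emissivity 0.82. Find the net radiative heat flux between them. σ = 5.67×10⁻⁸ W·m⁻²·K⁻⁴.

q ≈ 13000 W/m²

For two infinite grey parallel plates, q = σ(T₁⁴ − T₂⁴)/(1/ε₁ + 1/ε₂ − 1).
T₁⁴ − T₂⁴ = 3.497×10¹¹ − 1.978×10¹⁰ = 3.299×10¹¹ K⁴.
1/ε₁ + 1/ε₂ − 1 = 1.220 + 1.220 − 1 = 1.439.
q = 5.67×10⁻⁸ × 3.299×10¹¹ / 1.439.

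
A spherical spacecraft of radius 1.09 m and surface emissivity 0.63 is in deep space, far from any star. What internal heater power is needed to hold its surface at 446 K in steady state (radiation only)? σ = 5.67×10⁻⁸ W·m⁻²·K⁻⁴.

P ≈ 21100 W

P = εσ·4πr²·T⁴.
4πr² = 14.93 m²; T⁴ = 3.957×10¹⁰ K⁴.
P = 0.63·5.67×10⁻⁸·14.93·3.957×10¹⁰.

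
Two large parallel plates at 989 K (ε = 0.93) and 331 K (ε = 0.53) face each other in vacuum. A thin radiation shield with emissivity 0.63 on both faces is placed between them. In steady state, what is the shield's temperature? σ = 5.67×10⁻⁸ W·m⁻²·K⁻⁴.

T_s ≈ 872 K

In steady state the net flux on the hot side equals that on the cold side.
σ(T₁⁴−T_s⁴)/D₁ = σ(T_s⁴−T₂⁴)/D₂, with D₁ = 1/ε₁+1/ε_s−1 = 1.663, D₂ = 1/ε_s+1/ε₂−1 = 2.474.
Solve for T_s⁴: T_s⁴ = (D₂·T₁⁴ + D₁·T₂⁴)/(D₁+D₂) = 5.770×10¹¹ K⁴.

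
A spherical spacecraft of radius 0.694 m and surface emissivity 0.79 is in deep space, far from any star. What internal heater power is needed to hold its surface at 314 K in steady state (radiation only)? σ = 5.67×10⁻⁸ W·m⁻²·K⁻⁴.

P ≈ 2640 W

P = εσ·4πr²·T⁴.
4πr² = 6.052 m²; T⁴ = 9.721×10⁹ K⁴.
P = 0.79·5.67×10⁻⁸·6.052·9.721×10⁹.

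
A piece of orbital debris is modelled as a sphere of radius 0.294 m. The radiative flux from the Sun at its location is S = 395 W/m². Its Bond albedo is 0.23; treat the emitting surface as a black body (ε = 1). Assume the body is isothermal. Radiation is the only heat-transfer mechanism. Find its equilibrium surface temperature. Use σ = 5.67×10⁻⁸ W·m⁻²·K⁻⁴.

T ≈ 191 K

At equilibrium, absorbed power = emitted power.
Absorbing cross-section = πr² = 0.2715 m²; emitting surface = 4πr² = 1.086 m² (ratio 4).
(1−a)S·A_cross = εσ·A_surf·T⁴  ⇒  T⁴ = (1−a)S/(4σ).
T⁴ = 0.770·395/(4·5.67×10⁻⁸) = 1.341×10⁹ K⁴.
T = (1.341×10⁹)^(1/4).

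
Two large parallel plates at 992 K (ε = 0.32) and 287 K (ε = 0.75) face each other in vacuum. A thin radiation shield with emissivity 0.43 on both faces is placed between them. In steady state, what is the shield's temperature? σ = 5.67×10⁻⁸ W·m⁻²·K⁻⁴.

In steady state the net flux on the hot side equals that on the cold side.
σ(T₁⁴−T_s⁴)/D₁ = σ(T_s⁴−T₂⁴)/D₂, with D₁ = 1/ε₁+1/ε_s−1 = 4.451, D₂ = 1/ε_s+1/ε₂−1 = 2.659.
Solve for T_s⁴: T_s⁴ = (D₂·T₁⁴ + D₁·T₂⁴)/(D₁+D₂) = 3.664×10¹¹ K⁴.

T_s ≈ 778 K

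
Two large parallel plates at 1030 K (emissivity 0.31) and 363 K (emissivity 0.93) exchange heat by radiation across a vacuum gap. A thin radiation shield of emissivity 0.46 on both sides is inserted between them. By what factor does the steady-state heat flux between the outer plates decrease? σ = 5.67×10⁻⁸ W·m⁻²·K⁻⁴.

Without shield: q₀ = σΔ(T⁴)/(1/ε₁+1/ε₂−1) with denominator 3.301.
With shield the two gaps are in series; the resistances add: (1/ε₁+1/ε_s−1)+(1/ε_s+1/ε₂−1) = 4.400+2.249 = 6.649.
Heat-flux ratio q₀/q = 6.649/3.301.

factor ≈ 2.01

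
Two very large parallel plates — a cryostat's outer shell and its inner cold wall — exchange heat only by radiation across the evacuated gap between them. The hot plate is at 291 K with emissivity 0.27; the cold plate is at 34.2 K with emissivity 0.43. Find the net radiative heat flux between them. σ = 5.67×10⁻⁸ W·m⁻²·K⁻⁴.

For two infinite grey parallel plates, q = σ(T₁⁴ − T₂⁴)/(1/ε₁ + 1/ε₂ − 1).
T₁⁴ − T₂⁴ = 7.171×10⁹ − 1.368×10⁶ = 7.170×10⁹ K⁴.
1/ε₁ + 1/ε₂ − 1 = 3.704 + 2.326 − 1 = 5.029.
q = 5.67×10⁻⁸ × 7.170×10⁹ / 5.029.

q ≈ 80.8 W/m²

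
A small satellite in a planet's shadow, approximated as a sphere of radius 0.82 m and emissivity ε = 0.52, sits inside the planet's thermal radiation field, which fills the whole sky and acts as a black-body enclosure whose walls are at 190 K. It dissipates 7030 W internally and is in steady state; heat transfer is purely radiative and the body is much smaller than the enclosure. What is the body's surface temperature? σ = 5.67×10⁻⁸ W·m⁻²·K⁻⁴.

For a small grey body in a large enclosure, net radiated power = εσA(T⁴ − T_w⁴).
Steady state: P = εσA(T⁴ − T_w⁴) with A = 4πr² = 8.450 m².
T⁴ = P/(εσA) + T_w⁴ = 7030/(0.52·5.67×10⁻⁸·8.450) + (190)⁴
    = 2.822×10¹⁰ + 1.303×10⁹ = 2.952×10¹⁰ K⁴.

T ≈ 415 K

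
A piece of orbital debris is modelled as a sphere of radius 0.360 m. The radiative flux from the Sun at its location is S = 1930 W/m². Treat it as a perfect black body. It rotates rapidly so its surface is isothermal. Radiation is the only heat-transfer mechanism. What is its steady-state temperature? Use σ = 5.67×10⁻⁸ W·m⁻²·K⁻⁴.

T ≈ 304 K

At equilibrium, absorbed power = emitted power.
Absorbing cross-section = πr² = 0.4072 m²; emitting surface = 4πr² = 1.629 m² (ratio 4).
S·A_cross = εσ·A_surf·T⁴  ⇒  T⁴ = S/(4σ).
T⁴ = 1.00·1930/(4·5.67×10⁻⁸) = 8.510×10⁹ K⁴.
T = (8.510×10⁹)^(1/4).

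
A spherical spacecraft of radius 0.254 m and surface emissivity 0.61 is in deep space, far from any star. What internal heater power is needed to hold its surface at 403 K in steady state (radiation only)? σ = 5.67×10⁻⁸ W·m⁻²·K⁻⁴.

P = εσ·4πr²·T⁴.
4πr² = 0.8107 m²; T⁴ = 2.638×10¹⁰ K⁴.
P = 0.61·5.67×10⁻⁸·0.8107·2.638×10¹⁰.

P ≈ 740 W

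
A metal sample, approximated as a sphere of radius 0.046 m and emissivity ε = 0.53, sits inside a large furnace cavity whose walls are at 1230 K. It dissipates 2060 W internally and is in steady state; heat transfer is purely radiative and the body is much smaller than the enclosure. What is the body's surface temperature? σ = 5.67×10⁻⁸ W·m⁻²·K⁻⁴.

For a small grey body in a large enclosure, net radiated power = εσA(T⁴ − T_w⁴).
Steady state: P = εσA(T⁴ − T_w⁴) with A = 4πr² = 0.02659 m².
T⁴ = P/(εσA) + T_w⁴ = 2060/(0.53·5.67×10⁻⁸·0.02659) + (1230)⁴
    = 2.578×10¹² + 2.289×10¹² = 4.867×10¹² K⁴.

T ≈ 1490 K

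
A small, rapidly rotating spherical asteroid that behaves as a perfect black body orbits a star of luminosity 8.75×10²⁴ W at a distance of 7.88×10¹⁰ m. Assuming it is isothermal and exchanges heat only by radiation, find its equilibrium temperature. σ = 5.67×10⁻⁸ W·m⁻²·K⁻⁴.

T ≈ 149 K

First find the stellar flux at distance d: S = L/(4πd²) = 8.75×10²⁴/(4π·(7.88×10¹⁰)²) = 112.1 W/m².
For an isothermal sphere, absorbed (1−a)S·πr² = emitted σ·4πr²·T⁴, so T⁴ = (1−a)S/(4σ).
T⁴ = 1.00·112.1/(4·5.67×10⁻⁸) = 4.944×10⁸ K⁴.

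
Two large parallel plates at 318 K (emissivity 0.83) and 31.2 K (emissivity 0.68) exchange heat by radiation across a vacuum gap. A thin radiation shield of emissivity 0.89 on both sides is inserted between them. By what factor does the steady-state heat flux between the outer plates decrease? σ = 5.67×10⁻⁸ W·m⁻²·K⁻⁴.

Without shield: q₀ = σΔ(T⁴)/(1/ε₁+1/ε₂−1) with denominator 1.675.
With shield the two gaps are in series; the resistances add: (1/ε₁+1/ε_s−1)+(1/ε_s+1/ε₂−1) = 1.328+1.594 = 2.923.
Heat-flux ratio q₀/q = 2.923/1.675.

factor ≈ 1.74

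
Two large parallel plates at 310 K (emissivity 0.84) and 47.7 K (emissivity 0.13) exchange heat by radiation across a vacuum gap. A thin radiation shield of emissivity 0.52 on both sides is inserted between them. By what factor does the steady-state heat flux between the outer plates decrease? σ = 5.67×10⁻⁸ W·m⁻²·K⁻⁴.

factor ≈ 1.36

Without shield: q₀ = σΔ(T⁴)/(1/ε₁+1/ε₂−1) with denominator 7.883.
With shield the two gaps are in series; the resistances add: (1/ε₁+1/ε_s−1)+(1/ε_s+1/ε₂−1) = 2.114+8.615 = 10.73.
Heat-flux ratio q₀/q = 10.73/7.883.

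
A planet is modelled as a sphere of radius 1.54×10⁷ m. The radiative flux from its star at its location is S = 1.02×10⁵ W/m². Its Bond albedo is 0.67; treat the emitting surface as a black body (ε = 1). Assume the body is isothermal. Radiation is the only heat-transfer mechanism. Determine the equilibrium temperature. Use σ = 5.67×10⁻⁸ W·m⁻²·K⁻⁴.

T ≈ 621 K

At equilibrium, absorbed power = emitted power.
Absorbing cross-section = πr² = 7.451×10¹⁴ m²; emitting surface = 4πr² = 2.980×10¹⁵ m² (ratio 4).
(1−a)S·A_cross = εσ·A_surf·T⁴  ⇒  T⁴ = (1−a)S/(4σ).
T⁴ = 0.330·1.02×10⁵/(4·5.67×10⁻⁸) = 1.484×10¹¹ K⁴.
T = (1.484×10¹¹)^(1/4).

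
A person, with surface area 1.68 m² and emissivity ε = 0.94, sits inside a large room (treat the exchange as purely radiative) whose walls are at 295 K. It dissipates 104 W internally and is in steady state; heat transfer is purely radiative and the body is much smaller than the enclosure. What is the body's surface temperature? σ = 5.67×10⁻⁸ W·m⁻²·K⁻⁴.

T ≈ 306 K

For a small grey body in a large enclosure, net radiated power = εσA(T⁴ − T_w⁴).
Steady state: P = εσA(T⁴ − T_w⁴) with A = 1.68 m².
T⁴ = P/(εσA) + T_w⁴ = 104/(0.94·5.67×10⁻⁸·1.680) + (295)⁴
    = 1.161×10⁹ + 7.573×10⁹ = 8.735×10⁹ K⁴.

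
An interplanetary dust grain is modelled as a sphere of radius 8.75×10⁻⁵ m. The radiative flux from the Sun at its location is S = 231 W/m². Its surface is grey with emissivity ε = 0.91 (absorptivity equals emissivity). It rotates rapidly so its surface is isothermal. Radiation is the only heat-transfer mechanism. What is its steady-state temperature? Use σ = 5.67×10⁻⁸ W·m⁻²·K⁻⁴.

T ≈ 179 K

At equilibrium, absorbed power = emitted power.
Absorbing cross-section = πr² = 2.405×10⁻⁸ m²; emitting surface = 4πr² = 9.621×10⁻⁸ m² (ratio 4).
εS·A_cross = εσ·A_surf·T⁴  ⇒  T⁴ = S/(4σ)   (ε cancels).
T⁴ = 231/(4·5.67×10⁻⁸) = 1.019×10⁹ K⁴.
T = (1.019×10⁹)^(1/4).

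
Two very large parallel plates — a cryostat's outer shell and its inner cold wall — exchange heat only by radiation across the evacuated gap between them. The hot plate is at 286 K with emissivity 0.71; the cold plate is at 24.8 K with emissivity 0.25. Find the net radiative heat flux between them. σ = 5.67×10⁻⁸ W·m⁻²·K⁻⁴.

q ≈ 86.0 W/m²

For two infinite grey parallel plates, q = σ(T₁⁴ − T₂⁴)/(1/ε₁ + 1/ε₂ − 1).
T₁⁴ − T₂⁴ = 6.691×10⁹ − 3.783×10⁵ = 6.690×10⁹ K⁴.
1/ε₁ + 1/ε₂ − 1 = 1.408 + 4.000 − 1 = 4.408.
q = 5.67×10⁻⁸ × 6.690×10⁹ / 4.408.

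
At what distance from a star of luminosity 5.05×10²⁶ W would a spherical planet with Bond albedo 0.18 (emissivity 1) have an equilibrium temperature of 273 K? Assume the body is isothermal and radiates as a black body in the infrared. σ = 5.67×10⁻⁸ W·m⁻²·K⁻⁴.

d ≈ 1.62×10¹¹ m

For an isothermal black-emitting sphere, (1−a)S·πr² = σ·4πr²·T⁴ ⇒ S = 4σT⁴/(1−a).
S = 4·5.67×10⁻⁸·(273)⁴/0.820 = 1536 W/m².
Flux falls as S = L/(4πd²), so d = √(L/(4πS)) = √(5.05×10²⁶/(4π·1536)).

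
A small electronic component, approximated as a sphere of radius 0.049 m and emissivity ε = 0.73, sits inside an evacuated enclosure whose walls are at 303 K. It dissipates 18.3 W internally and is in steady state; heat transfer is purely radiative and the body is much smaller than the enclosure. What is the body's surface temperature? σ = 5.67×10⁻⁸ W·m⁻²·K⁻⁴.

For a small grey body in a large enclosure, net radiated power = εσA(T⁴ − T_w⁴).
Steady state: P = εσA(T⁴ − T_w⁴) with A = 4πr² = 0.03017 m².
T⁴ = P/(εσA) + T_w⁴ = 18.3/(0.73·5.67×10⁻⁸·0.03017) + (303)⁴
    = 1.465×10¹⁰ + 8.429×10⁹ = 2.308×10¹⁰ K⁴.

T ≈ 390 K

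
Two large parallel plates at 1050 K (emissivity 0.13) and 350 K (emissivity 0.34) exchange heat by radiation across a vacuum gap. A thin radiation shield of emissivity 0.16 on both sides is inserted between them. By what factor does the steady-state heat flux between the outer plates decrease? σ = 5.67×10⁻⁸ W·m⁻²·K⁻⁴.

Without shield: q₀ = σΔ(T⁴)/(1/ε₁+1/ε₂−1) with denominator 9.633.
With shield the two gaps are in series; the resistances add: (1/ε₁+1/ε_s−1)+(1/ε_s+1/ε₂−1) = 12.94+8.191 = 21.13.
Heat-flux ratio q₀/q = 21.13/9.633.

factor ≈ 2.19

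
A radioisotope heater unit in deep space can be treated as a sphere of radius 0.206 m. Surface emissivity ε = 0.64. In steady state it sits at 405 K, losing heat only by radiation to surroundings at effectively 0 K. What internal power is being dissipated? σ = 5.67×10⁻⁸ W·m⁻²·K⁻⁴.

P ≈ 521 W

Steady state: P = εσA T⁴.
A = 4πr² = 0.5333 m²; T⁴ = (405)⁴ = 2.690×10¹⁰ K⁴.
P = 0.64 × 5.67×10⁻⁸ × 0.5333 × 2.690×10¹⁰.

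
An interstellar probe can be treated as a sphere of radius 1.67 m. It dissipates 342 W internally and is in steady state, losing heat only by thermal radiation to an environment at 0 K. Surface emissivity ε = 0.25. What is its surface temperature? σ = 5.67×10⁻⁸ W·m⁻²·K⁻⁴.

T ≈ 162 K

Steady state: internal power = radiated power, P = εσA T⁴.
Radiating area A = 4πr² = 35.05 m².
T⁴ = P/(εσA) = 342/(0.25·5.67×10⁻⁸·35.05) = 6.884×10⁸ K⁴.
T = (6.884×10⁸)^(1/4).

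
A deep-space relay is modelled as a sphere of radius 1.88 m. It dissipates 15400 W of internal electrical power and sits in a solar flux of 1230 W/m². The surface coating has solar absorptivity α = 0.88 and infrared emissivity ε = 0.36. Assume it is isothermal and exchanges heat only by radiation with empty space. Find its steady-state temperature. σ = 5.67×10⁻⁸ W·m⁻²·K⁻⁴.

At steady state, absorbed solar power + internal power = radiated power.
Absorbed: α·S·A_cross = 0.88·1230·11.10 = 12020 W (cross-section πr²).
Total input = 12020 + 15400 = 27420 W.
Radiated: εσ·A_surf·T⁴ with A_surf = 4πr² = 44.41 m².
T⁴ = 27420/(0.36·5.67×10⁻⁸·44.41) = 3.024×10¹⁰ K⁴.

T ≈ 417 K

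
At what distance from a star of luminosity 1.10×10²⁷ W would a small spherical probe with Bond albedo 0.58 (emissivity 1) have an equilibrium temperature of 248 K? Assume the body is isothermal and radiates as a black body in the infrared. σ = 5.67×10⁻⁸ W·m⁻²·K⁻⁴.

d ≈ 2.07×10¹¹ m

For an isothermal black-emitting sphere, (1−a)S·πr² = σ·4πr²·T⁴ ⇒ S = 4σT⁴/(1−a).
S = 4·5.67×10⁻⁸·(248)⁴/0.420 = 2043 W/m².
Flux falls as S = L/(4πd²), so d = √(L/(4πS)) = √(1.10×10²⁷/(4π·2043)).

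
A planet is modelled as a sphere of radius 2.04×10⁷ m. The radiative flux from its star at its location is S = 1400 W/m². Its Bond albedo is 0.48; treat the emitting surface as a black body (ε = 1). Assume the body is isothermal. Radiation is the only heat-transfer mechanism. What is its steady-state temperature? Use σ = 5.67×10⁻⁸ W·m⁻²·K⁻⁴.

T ≈ 238 K

At equilibrium, absorbed power = emitted power.
Absorbing cross-section = πr² = 1.307×10¹⁵ m²; emitting surface = 4πr² = 5.230×10¹⁵ m² (ratio 4).
(1−a)S·A_cross = εσ·A_surf·T⁴  ⇒  T⁴ = (1−a)S/(4σ).
T⁴ = 0.520·1400/(4·5.67×10⁻⁸) = 3.210×10⁹ K⁴.
T = (3.210×10⁹)^(1/4).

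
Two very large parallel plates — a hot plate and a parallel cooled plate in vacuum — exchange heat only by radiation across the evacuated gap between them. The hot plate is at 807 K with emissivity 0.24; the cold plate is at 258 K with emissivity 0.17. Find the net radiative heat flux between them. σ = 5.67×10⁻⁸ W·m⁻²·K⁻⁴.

For two infinite grey parallel plates, q = σ(T₁⁴ − T₂⁴)/(1/ε₁ + 1/ε₂ − 1).
T₁⁴ − T₂⁴ = 4.241×10¹¹ − 4.431×10⁹ = 4.197×10¹¹ K⁴.
1/ε₁ + 1/ε₂ − 1 = 4.167 + 5.882 − 1 = 9.049.
q = 5.67×10⁻⁸ × 4.197×10¹¹ / 9.049.

q ≈ 2630 W/m²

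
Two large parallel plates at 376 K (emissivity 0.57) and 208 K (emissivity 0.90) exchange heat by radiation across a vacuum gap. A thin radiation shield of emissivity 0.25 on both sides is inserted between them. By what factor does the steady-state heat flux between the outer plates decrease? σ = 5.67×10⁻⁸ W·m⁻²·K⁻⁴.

factor ≈ 4.75

Without shield: q₀ = σΔ(T⁴)/(1/ε₁+1/ε₂−1) with denominator 1.865.
With shield the two gaps are in series; the resistances add: (1/ε₁+1/ε_s−1)+(1/ε_s+1/ε₂−1) = 4.754+4.111 = 8.865.
Heat-flux ratio q₀/q = 8.865/1.865.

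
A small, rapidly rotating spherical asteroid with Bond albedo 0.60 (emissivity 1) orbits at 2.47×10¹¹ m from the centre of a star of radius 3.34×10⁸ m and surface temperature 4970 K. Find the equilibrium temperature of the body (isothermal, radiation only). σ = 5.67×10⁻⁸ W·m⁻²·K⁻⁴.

The star's surface emits σT_*⁴; at distance d the flux is S = σT_*⁴(R_*/d)².
S = 5.67×10⁻⁸·(4970)⁴·(3.34×10⁸/2.47×10¹¹)² = 63.26 W/m².
For an isothermal sphere T⁴ = (1−a)S/(4σ) = 1.116×10⁸ K⁴.

T ≈ 103 K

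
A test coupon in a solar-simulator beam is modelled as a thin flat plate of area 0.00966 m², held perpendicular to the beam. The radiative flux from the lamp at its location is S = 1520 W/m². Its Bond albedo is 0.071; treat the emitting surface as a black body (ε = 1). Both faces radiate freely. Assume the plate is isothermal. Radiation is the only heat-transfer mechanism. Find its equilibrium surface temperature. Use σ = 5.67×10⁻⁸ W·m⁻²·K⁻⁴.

At equilibrium, absorbed power = emitted power.
Absorbing cross-section = A = 0.009660 m²; emitting surface = 2A = 0.01932 m² (ratio 2).
(1−a)S·A_cross = εσ·A_surf·T⁴  ⇒  T⁴ = (1−a)S/(2σ).
T⁴ = 0.929·1520/(2·5.67×10⁻⁸) = 1.245×10¹⁰ K⁴.
T = (1.245×10¹⁰)^(1/4).

T ≈ 334 K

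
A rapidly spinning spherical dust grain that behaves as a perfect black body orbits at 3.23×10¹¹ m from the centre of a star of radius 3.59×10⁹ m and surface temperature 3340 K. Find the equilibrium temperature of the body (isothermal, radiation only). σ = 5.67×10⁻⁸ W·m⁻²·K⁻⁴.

The star's surface emits σT_*⁴; at distance d the flux is S = σT_*⁴(R_*/d)².
S = 5.67×10⁻⁸·(3340)⁴·(3.59×10⁹/3.23×10¹¹)² = 871.7 W/m².
For an isothermal sphere T⁴ = (1−a)S/(4σ) = 3.843×10⁹ K⁴.

T ≈ 249 K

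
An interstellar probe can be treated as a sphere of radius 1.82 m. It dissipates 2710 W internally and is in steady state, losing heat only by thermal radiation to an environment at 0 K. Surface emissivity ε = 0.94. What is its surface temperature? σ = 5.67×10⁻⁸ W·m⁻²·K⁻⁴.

Steady state: internal power = radiated power, P = εσA T⁴.
Radiating area A = 4πr² = 41.62 m².
T⁴ = P/(εσA) = 2710/(0.94·5.67×10⁻⁸·41.62) = 1.222×10⁹ K⁴.
T = (1.222×10⁹)^(1/4).

T ≈ 187 K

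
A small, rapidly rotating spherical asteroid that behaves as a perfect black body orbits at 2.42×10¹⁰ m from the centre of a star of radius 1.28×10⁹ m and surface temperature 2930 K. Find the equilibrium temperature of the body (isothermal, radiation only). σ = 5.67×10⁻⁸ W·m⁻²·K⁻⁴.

The star's surface emits σT_*⁴; at distance d the flux is S = σT_*⁴(R_*/d)².
S = 5.67×10⁻⁸·(2930)⁴·(1.28×10⁹/2.42×10¹⁰)² = 11690 W/m².
For an isothermal sphere T⁴ = (1−a)S/(4σ) = 5.155×10¹⁰ K⁴.

T ≈ 476 K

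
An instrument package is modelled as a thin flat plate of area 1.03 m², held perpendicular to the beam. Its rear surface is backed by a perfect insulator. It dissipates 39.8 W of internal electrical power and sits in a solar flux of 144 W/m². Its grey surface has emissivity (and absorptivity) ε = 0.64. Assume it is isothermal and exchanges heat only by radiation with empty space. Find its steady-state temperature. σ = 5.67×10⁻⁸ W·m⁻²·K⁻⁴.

At steady state, absorbed solar power + internal power = radiated power.
Absorbed: α·S·A_cross = 0.64·144·1.030 = 94.92 W (cross-section A).
Total input = 94.92 + 39.8 = 134.7 W.
Radiated: εσ·A_surf·T⁴ with A_surf = A = 1.030 m².
T⁴ = 134.7/(0.64·5.67×10⁻⁸·1.030) = 3.605×10⁹ K⁴.

T ≈ 245 K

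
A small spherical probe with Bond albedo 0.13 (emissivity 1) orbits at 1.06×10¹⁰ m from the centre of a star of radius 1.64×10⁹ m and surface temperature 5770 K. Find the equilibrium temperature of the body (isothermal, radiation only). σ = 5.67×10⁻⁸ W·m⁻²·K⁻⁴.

T ≈ 1550 K

The star's surface emits σT_*⁴; at distance d the flux is S = σT_*⁴(R_*/d)².
S = 5.67×10⁻⁸·(5770)⁴·(1.64×10⁹/1.06×10¹⁰)² = 1.504×10⁶ W/m².
For an isothermal sphere T⁴ = (1−a)S/(4σ) = 5.771×10¹² K⁴.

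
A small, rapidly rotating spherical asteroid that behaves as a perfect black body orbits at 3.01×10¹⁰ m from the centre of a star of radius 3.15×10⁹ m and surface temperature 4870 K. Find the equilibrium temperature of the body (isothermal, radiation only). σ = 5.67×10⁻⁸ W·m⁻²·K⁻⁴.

The star's surface emits σT_*⁴; at distance d the flux is S = σT_*⁴(R_*/d)².
S = 5.67×10⁻⁸·(4870)⁴·(3.15×10⁹/3.01×10¹⁰)² = 3.493×10⁵ W/m².
For an isothermal sphere T⁴ = (1−a)S/(4σ) = 1.540×10¹² K⁴.

T ≈ 1110 K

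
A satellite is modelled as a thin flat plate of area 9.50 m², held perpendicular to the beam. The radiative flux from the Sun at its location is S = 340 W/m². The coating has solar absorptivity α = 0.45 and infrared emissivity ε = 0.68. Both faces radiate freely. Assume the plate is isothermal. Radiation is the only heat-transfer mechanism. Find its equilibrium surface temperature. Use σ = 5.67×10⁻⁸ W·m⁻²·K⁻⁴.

At equilibrium, absorbed power = emitted power.
Absorbing cross-section = A = 9.500 m²; emitting surface = 2A = 19.00 m² (ratio 2).
αS·A_cross = εσ·A_surf·T⁴  ⇒  T⁴ = αS/(ε·2σ).
T⁴ = 0.450·340/(0.68·2·5.67×10⁻⁸) = 1.984×10⁹ K⁴.
T = (1.984×10⁹)^(1/4).

T ≈ 211 K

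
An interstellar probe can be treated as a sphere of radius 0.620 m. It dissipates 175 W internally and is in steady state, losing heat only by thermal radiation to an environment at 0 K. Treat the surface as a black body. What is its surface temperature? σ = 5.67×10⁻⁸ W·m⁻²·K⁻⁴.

Steady state: internal power = radiated power, P = εσA T⁴.
Radiating area A = 4πr² = 4.831 m².
T⁴ = P/(εσA) = 175/(1.0·5.67×10⁻⁸·4.831) = 6.389×10⁸ K⁴.
T = (6.389×10⁸)^(1/4).

T ≈ 159 K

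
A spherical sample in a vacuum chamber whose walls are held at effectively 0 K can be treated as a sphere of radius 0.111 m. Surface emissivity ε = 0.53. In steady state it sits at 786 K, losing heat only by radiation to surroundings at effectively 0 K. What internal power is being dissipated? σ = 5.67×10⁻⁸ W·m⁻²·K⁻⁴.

P ≈ 1780 W

Steady state: P = εσA T⁴.
A = 4πr² = 0.1548 m²; T⁴ = (786)⁴ = 3.817×10¹¹ K⁴.
P = 0.53 × 5.67×10⁻⁸ × 0.1548 × 3.817×10¹¹.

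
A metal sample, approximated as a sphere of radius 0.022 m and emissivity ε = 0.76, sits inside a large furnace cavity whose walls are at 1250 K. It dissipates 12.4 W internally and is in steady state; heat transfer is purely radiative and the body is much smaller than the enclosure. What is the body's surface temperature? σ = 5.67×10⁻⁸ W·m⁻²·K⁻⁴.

For a small grey body in a large enclosure, net radiated power = εσA(T⁴ − T_w⁴).
Steady state: P = εσA(T⁴ − T_w⁴) with A = 4πr² = 0.006082 m².
T⁴ = P/(εσA) + T_w⁴ = 12.4/(0.76·5.67×10⁻⁸·0.006082) + (1250)⁴
    = 4.731×10¹⁰ + 2.441×10¹² = 2.489×10¹² K⁴.

T ≈ 1260 K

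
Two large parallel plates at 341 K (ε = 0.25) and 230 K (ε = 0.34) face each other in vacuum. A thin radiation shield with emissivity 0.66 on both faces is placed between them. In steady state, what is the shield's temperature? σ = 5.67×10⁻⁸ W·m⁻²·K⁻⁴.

T_s ≈ 294 K

In steady state the net flux on the hot side equals that on the cold side.
σ(T₁⁴−T_s⁴)/D₁ = σ(T_s⁴−T₂⁴)/D₂, with D₁ = 1/ε₁+1/ε_s−1 = 4.515, D₂ = 1/ε_s+1/ε₂−1 = 3.456.
Solve for T_s⁴: T_s⁴ = (D₂·T₁⁴ + D₁·T₂⁴)/(D₁+D₂) = 7.448×10⁹ K⁴.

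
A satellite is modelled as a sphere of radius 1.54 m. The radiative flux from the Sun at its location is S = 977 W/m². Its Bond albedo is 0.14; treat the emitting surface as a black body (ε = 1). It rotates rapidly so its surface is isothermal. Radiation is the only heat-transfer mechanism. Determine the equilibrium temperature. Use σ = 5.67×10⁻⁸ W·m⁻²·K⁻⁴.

At equilibrium, absorbed power = emitted power.
Absorbing cross-section = πr² = 7.451 m²; emitting surface = 4πr² = 29.80 m² (ratio 4).
(1−a)S·A_cross = εσ·A_surf·T⁴  ⇒  T⁴ = (1−a)S/(4σ).
T⁴ = 0.860·977/(4·5.67×10⁻⁸) = 3.705×10⁹ K⁴.
T = (3.705×10⁹)^(1/4).

T ≈ 247 K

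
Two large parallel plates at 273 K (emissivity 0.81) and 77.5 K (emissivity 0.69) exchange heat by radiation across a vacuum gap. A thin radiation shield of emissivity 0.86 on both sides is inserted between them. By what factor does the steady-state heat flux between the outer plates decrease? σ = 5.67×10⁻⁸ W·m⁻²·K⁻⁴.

Without shield: q₀ = σΔ(T⁴)/(1/ε₁+1/ε₂−1) with denominator 1.684.
With shield the two gaps are in series; the resistances add: (1/ε₁+1/ε_s−1)+(1/ε_s+1/ε₂−1) = 1.397+1.612 = 3.009.
Heat-flux ratio q₀/q = 3.009/1.684.

factor ≈ 1.79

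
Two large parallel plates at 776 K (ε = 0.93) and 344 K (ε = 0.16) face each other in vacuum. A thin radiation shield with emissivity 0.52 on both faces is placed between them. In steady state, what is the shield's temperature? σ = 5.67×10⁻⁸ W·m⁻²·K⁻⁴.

T_s ≈ 732 K

In steady state the net flux on the hot side equals that on the cold side.
σ(T₁⁴−T_s⁴)/D₁ = σ(T_s⁴−T₂⁴)/D₂, with D₁ = 1/ε₁+1/ε_s−1 = 1.998, D₂ = 1/ε_s+1/ε₂−1 = 7.173.
Solve for T_s⁴: T_s⁴ = (D₂·T₁⁴ + D₁·T₂⁴)/(D₁+D₂) = 2.867×10¹¹ K⁴.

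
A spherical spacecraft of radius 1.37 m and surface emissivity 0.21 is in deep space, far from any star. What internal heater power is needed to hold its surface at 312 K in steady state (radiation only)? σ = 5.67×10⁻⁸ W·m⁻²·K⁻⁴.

P ≈ 2660 W

P = εσ·4πr²·T⁴.
4πr² = 23.59 m²; T⁴ = 9.476×10⁹ K⁴.
P = 0.21·5.67×10⁻⁸·23.59·9.476×10⁹.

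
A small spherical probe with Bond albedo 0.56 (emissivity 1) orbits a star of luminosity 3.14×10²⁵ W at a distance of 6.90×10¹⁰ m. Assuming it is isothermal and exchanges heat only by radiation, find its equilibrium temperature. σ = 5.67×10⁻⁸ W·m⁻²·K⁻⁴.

T ≈ 179 K

First find the stellar flux at distance d: S = L/(4πd²) = 3.14×10²⁵/(4π·(6.90×10¹⁰)²) = 524.8 W/m².
For an isothermal sphere, absorbed (1−a)S·πr² = emitted σ·4πr²·T⁴, so T⁴ = (1−a)S/(4σ).
T⁴ = 0.440·524.8/(4·5.67×10⁻⁸) = 1.018×10⁹ K⁴.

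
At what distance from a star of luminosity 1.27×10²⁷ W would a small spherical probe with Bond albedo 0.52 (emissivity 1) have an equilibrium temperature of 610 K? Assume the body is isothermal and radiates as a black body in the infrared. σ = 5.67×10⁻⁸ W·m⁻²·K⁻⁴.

d ≈ 3.93×10¹⁰ m

For an isothermal black-emitting sphere, (1−a)S·πr² = σ·4πr²·T⁴ ⇒ S = 4σT⁴/(1−a).
S = 4·5.67×10⁻⁸·(610)⁴/0.480 = 65420 W/m².
Flux falls as S = L/(4πd²), so d = √(L/(4πS)) = √(1.27×10²⁷/(4π·65420)).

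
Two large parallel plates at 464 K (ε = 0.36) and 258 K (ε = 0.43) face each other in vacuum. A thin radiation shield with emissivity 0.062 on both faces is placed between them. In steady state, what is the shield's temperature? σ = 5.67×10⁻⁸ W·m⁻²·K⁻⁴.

T_s ≈ 398 K

In steady state the net flux on the hot side equals that on the cold side.
σ(T₁⁴−T_s⁴)/D₁ = σ(T_s⁴−T₂⁴)/D₂, with D₁ = 1/ε₁+1/ε_s−1 = 17.91, D₂ = 1/ε_s+1/ε₂−1 = 17.45.
Solve for T_s⁴: T_s⁴ = (D₂·T₁⁴ + D₁·T₂⁴)/(D₁+D₂) = 2.512×10¹⁰ K⁴.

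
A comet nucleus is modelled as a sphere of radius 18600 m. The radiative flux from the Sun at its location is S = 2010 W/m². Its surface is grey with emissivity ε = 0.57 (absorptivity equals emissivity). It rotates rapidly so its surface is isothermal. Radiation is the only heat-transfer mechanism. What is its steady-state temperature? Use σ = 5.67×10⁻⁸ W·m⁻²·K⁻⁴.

T ≈ 307 K

At equilibrium, absorbed power = emitted power.
Absorbing cross-section = πr² = 1.087×10⁹ m²; emitting surface = 4πr² = 4.347×10⁹ m² (ratio 4).
εS·A_cross = εσ·A_surf·T⁴  ⇒  T⁴ = S/(4σ)   (ε cancels).
T⁴ = 2010/(4·5.67×10⁻⁸) = 8.862×10⁹ K⁴.
T = (8.862×10⁹)^(1/4).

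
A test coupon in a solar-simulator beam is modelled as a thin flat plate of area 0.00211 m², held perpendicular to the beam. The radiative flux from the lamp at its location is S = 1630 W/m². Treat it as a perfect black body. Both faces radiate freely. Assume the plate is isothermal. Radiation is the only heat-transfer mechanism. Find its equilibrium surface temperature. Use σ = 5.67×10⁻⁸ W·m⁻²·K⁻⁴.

T ≈ 346 K

At equilibrium, absorbed power = emitted power.
Absorbing cross-section = A = 0.002110 m²; emitting surface = 2A = 0.004220 m² (ratio 2).
S·A_cross = εσ·A_surf·T⁴  ⇒  T⁴ = S/(2σ).
T⁴ = 1.00·1630/(2·5.67×10⁻⁸) = 1.437×10¹⁰ K⁴.
T = (1.437×10¹⁰)^(1/4).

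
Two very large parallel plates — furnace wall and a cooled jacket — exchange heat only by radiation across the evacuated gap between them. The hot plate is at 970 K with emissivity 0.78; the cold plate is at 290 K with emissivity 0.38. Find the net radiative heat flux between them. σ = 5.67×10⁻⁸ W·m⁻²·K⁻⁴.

q ≈ 17100 W/m²

For two infinite grey parallel plates, q = σ(T₁⁴ − T₂⁴)/(1/ε₁ + 1/ε₂ − 1).
T₁⁴ − T₂⁴ = 8.853×10¹¹ − 7.073×10⁹ = 8.782×10¹¹ K⁴.
1/ε₁ + 1/ε₂ − 1 = 1.282 + 2.632 − 1 = 2.914.
q = 5.67×10⁻⁸ × 8.782×10¹¹ / 2.914.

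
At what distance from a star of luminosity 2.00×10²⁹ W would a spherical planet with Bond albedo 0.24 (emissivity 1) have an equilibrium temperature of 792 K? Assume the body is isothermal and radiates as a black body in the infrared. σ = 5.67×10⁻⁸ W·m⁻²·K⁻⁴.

d ≈ 3.68×10¹¹ m

For an isothermal black-emitting sphere, (1−a)S·πr² = σ·4πr²·T⁴ ⇒ S = 4σT⁴/(1−a).
S = 4·5.67×10⁻⁸·(792)⁴/0.760 = 1.174×10⁵ W/m².
Flux falls as S = L/(4πd²), so d = √(L/(4πS)) = √(2.00×10²⁹/(4π·1.174×10⁵)).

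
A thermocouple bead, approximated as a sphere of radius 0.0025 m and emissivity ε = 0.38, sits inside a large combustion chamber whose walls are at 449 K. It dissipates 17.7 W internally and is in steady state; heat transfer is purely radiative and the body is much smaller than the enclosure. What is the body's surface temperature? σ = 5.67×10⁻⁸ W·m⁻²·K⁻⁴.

T ≈ 1800 K

For a small grey body in a large enclosure, net radiated power = εσA(T⁴ − T_w⁴).
Steady state: P = εσA(T⁴ − T_w⁴) with A = 4πr² = 7.854×10⁻⁵ m².
T⁴ = P/(εσA) + T_w⁴ = 17.7/(0.38·5.67×10⁻⁸·7.854×10⁻⁵) + (449)⁴
    = 1.046×10¹³ + 4.064×10¹⁰ = 1.050×10¹³ K⁴.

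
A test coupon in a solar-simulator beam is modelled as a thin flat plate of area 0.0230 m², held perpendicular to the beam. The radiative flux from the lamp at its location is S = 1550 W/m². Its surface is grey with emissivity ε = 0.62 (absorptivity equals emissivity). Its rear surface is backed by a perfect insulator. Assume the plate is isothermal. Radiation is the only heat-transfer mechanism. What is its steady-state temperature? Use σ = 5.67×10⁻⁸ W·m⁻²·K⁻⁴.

At equilibrium, absorbed power = emitted power.
Absorbing cross-section = A = 0.02300 m²; emitting surface = A = 0.02300 m² (ratio 1).
εS·A_cross = εσ·A_surf·T⁴  ⇒  T⁴ = S/(1σ)   (ε cancels).
T⁴ = 1550/(1·5.67×10⁻⁸) = 2.734×10¹⁰ K⁴.
T = (2.734×10¹⁰)^(1/4).

T ≈ 407 K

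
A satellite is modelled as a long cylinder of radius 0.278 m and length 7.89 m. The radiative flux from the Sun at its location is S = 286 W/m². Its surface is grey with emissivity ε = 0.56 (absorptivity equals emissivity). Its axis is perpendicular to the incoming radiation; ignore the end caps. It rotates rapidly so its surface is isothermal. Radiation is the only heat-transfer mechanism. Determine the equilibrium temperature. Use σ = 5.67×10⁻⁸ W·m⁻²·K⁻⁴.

T ≈ 200 K

At equilibrium, absorbed power = emitted power.
Absorbing cross-section = 2rL = 4.387 m²; emitting surface = 2πrL = 13.78 m² (ratio π).
εS·A_cross = εσ·A_surf·T⁴  ⇒  T⁴ = S/(πσ)   (ε cancels).
T⁴ = 286/(π·5.67×10⁻⁸) = 1.606×10⁹ K⁴.
T = (1.606×10⁹)^(1/4).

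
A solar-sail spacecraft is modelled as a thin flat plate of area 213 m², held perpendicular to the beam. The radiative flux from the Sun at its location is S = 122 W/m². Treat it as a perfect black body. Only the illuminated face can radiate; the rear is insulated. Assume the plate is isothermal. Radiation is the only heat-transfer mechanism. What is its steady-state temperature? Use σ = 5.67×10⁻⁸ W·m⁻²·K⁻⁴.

T ≈ 215 K

At equilibrium, absorbed power = emitted power.
Absorbing cross-section = A = 213.0 m²; emitting surface = A = 213.0 m² (ratio 1).
S·A_cross = εσ·A_surf·T⁴  ⇒  T⁴ = S/(1σ).
T⁴ = 1.00·122/(1·5.67×10⁻⁸) = 2.152×10⁹ K⁴.
T = (2.152×10⁹)^(1/4).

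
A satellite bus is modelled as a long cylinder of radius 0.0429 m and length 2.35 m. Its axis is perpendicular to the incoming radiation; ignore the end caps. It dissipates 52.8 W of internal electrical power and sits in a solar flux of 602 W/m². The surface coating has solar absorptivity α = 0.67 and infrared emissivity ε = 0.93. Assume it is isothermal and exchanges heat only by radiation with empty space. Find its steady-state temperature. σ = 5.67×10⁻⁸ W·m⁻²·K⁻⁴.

T ≈ 252 K

At steady state, absorbed solar power + internal power = radiated power.
Absorbed: α·S·A_cross = 0.67·602·0.2016 = 81.33 W (cross-section 2rL).
Total input = 81.33 + 52.8 = 134.1 W.
Radiated: εσ·A_surf·T⁴ with A_surf = 2πrL = 0.6334 m².
T⁴ = 134.1/(0.93·5.67×10⁻⁸·0.6334) = 4.016×10⁹ K⁴.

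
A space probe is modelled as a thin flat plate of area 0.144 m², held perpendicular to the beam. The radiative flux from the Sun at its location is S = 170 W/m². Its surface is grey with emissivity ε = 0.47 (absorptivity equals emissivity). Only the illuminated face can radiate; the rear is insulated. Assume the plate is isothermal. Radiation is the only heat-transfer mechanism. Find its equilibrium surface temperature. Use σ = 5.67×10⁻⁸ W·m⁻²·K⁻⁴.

T ≈ 234 K

At equilibrium, absorbed power = emitted power.
Absorbing cross-section = A = 0.1440 m²; emitting surface = A = 0.1440 m² (ratio 1).
εS·A_cross = εσ·A_surf·T⁴  ⇒  T⁴ = S/(1σ)   (ε cancels).
T⁴ = 170/(1·5.67×10⁻⁸) = 2.998×10⁹ K⁴.
T = (2.998×10⁹)^(1/4).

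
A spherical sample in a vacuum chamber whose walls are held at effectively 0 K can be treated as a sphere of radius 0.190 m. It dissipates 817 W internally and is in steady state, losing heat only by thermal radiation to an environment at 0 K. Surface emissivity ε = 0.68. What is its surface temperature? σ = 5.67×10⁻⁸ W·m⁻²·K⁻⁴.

T ≈ 465 K

Steady state: internal power = radiated power, P = εσA T⁴.
Radiating area A = 4πr² = 0.4536 m².
T⁴ = P/(εσA) = 817/(0.68·5.67×10⁻⁸·0.4536) = 4.671×10¹⁰ K⁴.
T = (4.671×10¹⁰)^(1/4).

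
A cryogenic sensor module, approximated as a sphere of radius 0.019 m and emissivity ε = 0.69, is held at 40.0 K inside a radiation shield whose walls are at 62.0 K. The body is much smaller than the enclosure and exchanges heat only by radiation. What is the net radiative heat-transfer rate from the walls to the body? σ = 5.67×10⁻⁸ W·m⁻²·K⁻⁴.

For a small grey body in a large enclosure: P_net = εσA(T_body⁴ − T_wall⁴).
A = 4πr² = 0.004536 m²; T_body⁴ − T_wall⁴ = 2.560×10⁶ − 1.478×10⁷ = -1.222×10⁷ K⁴.
|P_net| = 0.69·5.67×10⁻⁸·0.004536·1.222×10⁷.

P_net ≈ 0.00217 W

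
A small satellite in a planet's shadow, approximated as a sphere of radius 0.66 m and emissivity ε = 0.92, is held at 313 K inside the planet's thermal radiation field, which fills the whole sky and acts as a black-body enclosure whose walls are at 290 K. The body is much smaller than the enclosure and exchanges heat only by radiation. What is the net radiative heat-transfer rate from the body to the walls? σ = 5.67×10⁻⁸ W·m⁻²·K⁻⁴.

For a small grey body in a large enclosure: P_net = εσA(T_body⁴ − T_wall⁴).
A = 4πr² = 5.474 m²; T_body⁴ − T_wall⁴ = 9.598×10⁹ − 7.073×10⁹ = 2.525×10⁹ K⁴.
|P_net| = 0.92·5.67×10⁻⁸·5.474·2.525×10⁹.

P_net ≈ 721 W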